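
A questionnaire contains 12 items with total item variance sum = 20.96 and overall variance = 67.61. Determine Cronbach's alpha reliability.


alpha = (k/(k-1)) * (1 - sum(si^2)/s_total^2)
= (12/11) * (1 - 20.96/67.61)
alpha = 0.7527

0.7527


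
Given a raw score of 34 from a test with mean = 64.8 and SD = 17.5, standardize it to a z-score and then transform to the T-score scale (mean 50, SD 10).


z = (X - mean) / SD = (34 - 64.8) / 17.5
z = -30.8 / 17.5
z = -1.76
T-score = T = 50 + 10z
Carry z at full precision (z = -30.8 / 17.5) into the conversion:
T-score = 50 + 10 * (-30.8 / 17.5) = 50 + -308 / 17.5
T-score = 50 + -17.6
T-score = 32.4

32.4


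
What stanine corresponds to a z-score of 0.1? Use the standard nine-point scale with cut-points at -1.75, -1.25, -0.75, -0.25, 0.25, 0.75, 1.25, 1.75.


Stanine boundaries: [-1.75, -1.25, -0.75, -0.25, 0.25, 0.75, 1.25, 1.75]
z = 0.1
Check each boundary:
  z >= -1.75 -> could be stanine 2
  z >= -1.25 -> could be stanine 3
  z >= -0.75 -> could be stanine 4
  z >= -0.25 -> could be stanine 5
  z < 0.25
  z < 0.75
  z < 1.25
  z < 1.75
Highest qualifying boundary gives stanine = 5

5


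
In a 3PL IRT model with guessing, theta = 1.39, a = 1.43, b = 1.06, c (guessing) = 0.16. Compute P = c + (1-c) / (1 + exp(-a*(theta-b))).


logit = 1.43*(1.39 - 1.06) = 0.4719
P* = 1/(1 + exp(-0.4719)) = 0.6158
P = 0.16 + (1 - 0.16) * 0.6158
P = 0.6773

0.6773


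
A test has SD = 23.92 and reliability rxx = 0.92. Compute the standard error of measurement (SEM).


SEM = SD * sqrt(1 - rxx)
SEM = 23.92 * sqrt(1 - 0.92)
SEM = 23.92 * sqrt(0.08) = 23.92 * 0.282843
SEM = 6.7656

6.7656


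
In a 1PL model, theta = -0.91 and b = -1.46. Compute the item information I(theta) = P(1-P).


P = 1/(1+exp(-(-0.91--1.46))) = 0.6341
I = P*(1-P) = 0.6341 * 0.3659
I = 0.232

0.232


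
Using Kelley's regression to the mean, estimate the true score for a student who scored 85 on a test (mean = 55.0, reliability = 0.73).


T_est = rxx * X + (1 - rxx) * mean
T_est = 0.73 * 85 + 0.27 * 55.0
T_est = 62.05 + 14.85
T_est = 76.9

76.9


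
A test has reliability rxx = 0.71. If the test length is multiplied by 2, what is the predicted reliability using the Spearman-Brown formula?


r_new = (n * rxx) / (1 + (n-1) * rxx)
r_new = (2 * 0.71) / (1 + 1 * 0.71)
r_new = 1.42 / 1.71
r_new = 0.8304

0.8304


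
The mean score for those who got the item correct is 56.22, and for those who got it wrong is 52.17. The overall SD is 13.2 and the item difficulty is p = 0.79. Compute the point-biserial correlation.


q = 1 - p = 0.21
rpb = ((M1 - M0) / SD) * sqrt(p * q)
rpb = ((56.22 - 52.17) / 13.2) * sqrt(0.79 * 0.21)
rpb = 0.125

0.125


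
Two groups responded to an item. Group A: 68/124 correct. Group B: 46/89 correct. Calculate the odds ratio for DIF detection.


Odds_A = 68/56 = 1.2143
Odds_B = 46/43 = 1.0698
OR = Odds_A / Odds_B = 1.2143 / 1.0698
Exactly, OR = (68 * 43) / (56 * 46) = 2924 / 2576
OR = 1.1351

1.1351


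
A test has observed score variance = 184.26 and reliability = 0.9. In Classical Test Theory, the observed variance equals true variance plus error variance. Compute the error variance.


var_true = rxx * var_obs = 0.9 * 184.26 = 165.834
var_error = var_obs - var_true
var_error = 184.26 - 165.834
var_error = 18.426

18.426


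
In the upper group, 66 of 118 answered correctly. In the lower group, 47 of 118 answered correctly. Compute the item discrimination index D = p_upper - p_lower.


p_upper = 66/118 = 0.5593
p_lower = 47/118 = 0.3983
D = 0.5593 - 0.3983 = 0.161

0.161


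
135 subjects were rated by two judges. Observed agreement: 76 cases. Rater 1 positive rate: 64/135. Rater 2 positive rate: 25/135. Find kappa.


P_o = 76/135 = 0.562963
P_e = (64*25 + 71*110) / 18225 = 0.516324
kappa = (P_o - P_e) / (1 - P_e)
kappa = (0.562963 - 0.516324) / (1 - 0.516324)
kappa = 0.0964

0.0964


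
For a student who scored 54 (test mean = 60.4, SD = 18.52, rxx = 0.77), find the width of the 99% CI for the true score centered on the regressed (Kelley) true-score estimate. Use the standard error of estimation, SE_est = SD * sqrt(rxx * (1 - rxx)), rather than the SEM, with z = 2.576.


True score estimate = 0.77*54 + 0.23*60.4 = 55.472
SE_est = SD * sqrt(rxx * (1 - rxx)) = 18.52 * sqrt(0.77 * 0.23) = 18.52 * sqrt(0.1771) = 7.793818
CI = T_est +/- z * SE_est, so width = 2 * z * SE_est = 2 * 2.576 * 7.793818
Width = 40.1538

40.1538


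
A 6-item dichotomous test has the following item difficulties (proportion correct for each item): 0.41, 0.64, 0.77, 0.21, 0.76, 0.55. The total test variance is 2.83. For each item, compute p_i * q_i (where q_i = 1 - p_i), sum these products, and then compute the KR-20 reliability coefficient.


For each item, compute p_i * q_i:
  Item 1: 0.41 * 0.59 = 0.2419
  Item 2: 0.64 * 0.36 = 0.2304
  Item 3: 0.77 * 0.23 = 0.1771
  Item 4: 0.21 * 0.79 = 0.1659
  Item 5: 0.76 * 0.24 = 0.1824
  Item 6: 0.55 * 0.45 = 0.2475
Sum(p_i * q_i) = 0.2419 + 0.2304 + 0.1771 + 0.1659 + 0.1824 + 0.2475 = 1.2452
KR-20 = (k/(k-1)) * (1 - Sum(p_i*q_i) / Var_total)
= (6/5) * (1 - 1.2452/2.83)
= 1.2 * 0.56
KR-20 = 0.672

0.672


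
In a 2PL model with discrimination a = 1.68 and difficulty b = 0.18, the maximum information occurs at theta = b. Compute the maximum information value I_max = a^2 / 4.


For 2PL, max info at theta = b = 0.18
I_max = a^2 / 4 = 1.68^2 / 4
= 2.8224 / 4
I_max = 0.7056

0.7056


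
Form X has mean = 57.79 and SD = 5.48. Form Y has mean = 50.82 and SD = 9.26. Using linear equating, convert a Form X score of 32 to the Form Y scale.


slope = SD_Y / SD_X = 9.26 / 5.48 ~ 1.6898
intercept = mean_Y - slope * mean_X = 50.82 - (9.26 / 5.48) * 57.79 ~ -46.8324
Y = slope * X + intercept. To avoid rounding drift from the rounded slope/intercept, evaluate the equivalent form Y = mean_Y + SD_Y * (X - mean_X) / SD_X at full precision:
Y = 50.82 + 9.26 * (32 - 57.79) / 5.48
Y = 50.82 - 9.26 * 25.79 / 5.48
Y = 50.82 - 238.8154 / 5.48
Y = 50.82 - 43.5795
Y = 7.2405

7.2405


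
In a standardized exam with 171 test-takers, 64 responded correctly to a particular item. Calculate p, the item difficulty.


Item difficulty p = number correct / total examinees
p = 64 / 171
p = 0.3743

0.3743


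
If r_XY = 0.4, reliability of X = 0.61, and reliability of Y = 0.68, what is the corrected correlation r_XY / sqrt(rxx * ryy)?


r_corrected = rxy / sqrt(rxx * ryy)
= 0.4 / sqrt(0.61 * 0.68)
= 0.4 / sqrt(0.4148)
= 0.4 / 0.64405
r_corrected = 0.6211

0.6211


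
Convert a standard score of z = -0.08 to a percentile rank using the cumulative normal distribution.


CDF(z) = 0.5 * (1 + erf(z/sqrt(2)))
erf(-0.0566) = -0.0638
CDF = 0.4681
Percentile rank = 0.4681 * 100 = 46.81

46.81


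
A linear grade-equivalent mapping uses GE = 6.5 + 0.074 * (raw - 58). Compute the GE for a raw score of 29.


raw - median = 29 - 58 = -29
slope * diff = 0.074 * -29 = -2.146
GE = 6.5 + -2.146
GE = 4.354

4.354


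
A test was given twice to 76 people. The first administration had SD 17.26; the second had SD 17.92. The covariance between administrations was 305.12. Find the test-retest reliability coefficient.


r = cov(X,Y) / (SD_X * SD_Y)
r = 305.12 / (17.26 * 17.92)
r = 305.12 / 309.2992
r = 0.9865

0.9865


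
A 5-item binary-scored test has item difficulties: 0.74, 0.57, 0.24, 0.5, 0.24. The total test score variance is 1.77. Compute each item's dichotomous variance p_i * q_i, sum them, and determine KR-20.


For each item, compute p_i * q_i:
  Item 1: 0.74 * 0.26 = 0.1924
  Item 2: 0.57 * 0.43 = 0.2451
  Item 3: 0.24 * 0.76 = 0.1824
  Item 4: 0.5 * 0.5 = 0.25
  Item 5: 0.24 * 0.76 = 0.1824
Sum(p_i * q_i) = 0.1924 + 0.2451 + 0.1824 + 0.25 + 0.1824 = 1.0523
KR-20 = (k/(k-1)) * (1 - Sum(p_i*q_i) / Var_total)
= (5/4) * (1 - 1.0523/1.77)
= 1.25 * 0.4055
KR-20 = 0.5069

0.5069


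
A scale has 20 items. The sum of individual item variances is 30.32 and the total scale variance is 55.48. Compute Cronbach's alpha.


alpha = (k/(k-1)) * (1 - sum(si^2)/s_total^2)
= (20/19) * (1 - 30.32/55.48)
alpha = 0.4774

0.4774


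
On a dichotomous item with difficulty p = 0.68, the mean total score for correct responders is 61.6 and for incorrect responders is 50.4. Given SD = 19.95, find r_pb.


q = 1 - p = 0.32
rpb = ((M1 - M0) / SD) * sqrt(p * q)
rpb = ((61.6 - 50.4) / 19.95) * sqrt(0.68 * 0.32)
rpb = 0.2619

0.2619


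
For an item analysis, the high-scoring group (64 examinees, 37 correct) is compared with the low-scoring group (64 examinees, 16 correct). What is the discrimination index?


p_upper = 37/64 = 0.5781
p_lower = 16/64 = 0.25
D = 0.5781 - 0.25 = 0.3281

0.3281


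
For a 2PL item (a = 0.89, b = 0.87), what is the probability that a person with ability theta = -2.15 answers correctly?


a*(theta - b) = 0.89 * (-2.15 - 0.87) = -2.6878
exp(--2.6878) = 14.6993
P = 1 / (1 + 14.6993)
P = 0.0637

0.0637


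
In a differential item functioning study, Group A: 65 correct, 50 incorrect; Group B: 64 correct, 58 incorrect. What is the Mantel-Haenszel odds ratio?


Odds_A = 65/50 = 1.3
Odds_B = 64/58 = 1.1034
OR = Odds_A / Odds_B = 1.3 / 1.1034
Exactly, OR = (65 * 58) / (50 * 64) = 3770 / 3200
OR = 1.1781

1.1781


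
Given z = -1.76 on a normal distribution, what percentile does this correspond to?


CDF(z) = 0.5 * (1 + erf(z/sqrt(2)))
erf(-1.2445) = -0.9216
CDF = 0.0392
Percentile rank = 0.0392 * 100 = 3.92

3.92


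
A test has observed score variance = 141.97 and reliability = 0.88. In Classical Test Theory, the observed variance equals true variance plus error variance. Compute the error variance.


var_true = rxx * var_obs = 0.88 * 141.97 = 124.9336
var_error = var_obs - var_true
var_error = 141.97 - 124.9336
var_error = 17.0364

17.0364


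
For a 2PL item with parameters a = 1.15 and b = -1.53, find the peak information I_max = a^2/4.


For 2PL, max info at theta = b = -1.53
I_max = a^2 / 4 = 1.15^2 / 4
= 1.3225 / 4
I_max = 0.3306

0.3306


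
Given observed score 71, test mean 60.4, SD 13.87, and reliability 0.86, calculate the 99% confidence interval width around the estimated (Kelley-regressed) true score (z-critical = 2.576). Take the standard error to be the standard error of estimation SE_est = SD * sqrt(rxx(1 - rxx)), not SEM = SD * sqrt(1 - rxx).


True score estimate = 0.86*71 + 0.14*60.4 = 69.516
SE_est = SD * sqrt(rxx * (1 - rxx)) = 13.87 * sqrt(0.86 * 0.14) = 13.87 * sqrt(0.1204) = 4.81271
CI = T_est +/- z * SE_est, so width = 2 * z * SE_est = 2 * 2.576 * 4.81271
Width = 24.7951

24.7951


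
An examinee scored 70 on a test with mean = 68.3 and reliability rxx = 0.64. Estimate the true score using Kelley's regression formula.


T_est = rxx * X + (1 - rxx) * mean
T_est = 0.64 * 70 + 0.36 * 68.3
T_est = 44.8 + 24.588
T_est = 69.388

69.388


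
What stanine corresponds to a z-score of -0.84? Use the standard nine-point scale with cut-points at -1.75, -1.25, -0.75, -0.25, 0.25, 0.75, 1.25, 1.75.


Stanine boundaries: [-1.75, -1.25, -0.75, -0.25, 0.25, 0.75, 1.25, 1.75]
z = -0.84
Check each boundary:
  z >= -1.75 -> could be stanine 2
  z >= -1.25 -> could be stanine 3
  z < -0.75
  z < -0.25
  z < 0.25
  z < 0.75
  z < 1.25
  z < 1.75
Highest qualifying boundary gives stanine = 3

3


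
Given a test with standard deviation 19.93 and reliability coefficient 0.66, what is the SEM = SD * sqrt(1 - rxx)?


SEM = SD * sqrt(1 - rxx)
SEM = 19.93 * sqrt(1 - 0.66)
SEM = 19.93 * sqrt(0.34) = 19.93 * 0.583095
SEM = 11.6211

11.6211


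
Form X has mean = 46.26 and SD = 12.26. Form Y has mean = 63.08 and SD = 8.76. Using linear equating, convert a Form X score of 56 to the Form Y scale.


slope = SD_Y / SD_X = 8.76 / 12.26 ~ 0.7145
intercept = mean_Y - slope * mean_X = 63.08 - (8.76 / 12.26) * 46.26 ~ 30.0264
Y = slope * X + intercept. To avoid rounding drift from the rounded slope/intercept, evaluate the equivalent form Y = mean_Y + SD_Y * (X - mean_X) / SD_X at full precision:
Y = 63.08 + 8.76 * (56 - 46.26) / 12.26
Y = 63.08 + 8.76 * 9.74 / 12.26
Y = 63.08 + 85.3224 / 12.26
Y = 63.08 + 6.9594
Y = 70.0394

70.0394


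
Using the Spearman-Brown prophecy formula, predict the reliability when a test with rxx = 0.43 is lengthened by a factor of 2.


r_new = (n * rxx) / (1 + (n-1) * rxx)
r_new = (2 * 0.43) / (1 + 1 * 0.43)
r_new = 0.86 / 1.43
r_new = 0.6014

0.6014


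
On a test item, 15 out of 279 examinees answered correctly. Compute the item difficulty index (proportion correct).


Item difficulty p = number correct / total examinees
p = 15 / 279
p = 0.0538

0.0538


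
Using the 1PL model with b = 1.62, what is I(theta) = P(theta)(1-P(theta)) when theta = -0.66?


P = 1/(1+exp(-(-0.66-1.62))) = 0.0928
I = P*(1-P) = 0.0928 * 0.9072
I = 0.0842

0.0842


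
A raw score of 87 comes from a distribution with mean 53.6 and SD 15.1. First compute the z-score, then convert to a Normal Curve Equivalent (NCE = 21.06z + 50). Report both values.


z = (X - mean) / SD = (87 - 53.6) / 15.1
z = 33.4 / 15.1
z = 2.2119
NCE = NCE = 21.06z + 50
Carry z at full precision (z = 33.4 / 15.1) into the conversion:
NCE = 21.06 * (33.4 / 15.1) + 50 = 703.404 / 15.1 + 50
NCE = 46.583 + 50
NCE = 96.583

96.583


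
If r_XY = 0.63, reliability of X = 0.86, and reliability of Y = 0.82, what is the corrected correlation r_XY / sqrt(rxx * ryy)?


r_corrected = rxy / sqrt(rxx * ryy)
= 0.63 / sqrt(0.86 * 0.82)
= 0.63 / sqrt(0.7052)
= 0.63 / 0.839762
r_corrected = 0.7502

0.7502


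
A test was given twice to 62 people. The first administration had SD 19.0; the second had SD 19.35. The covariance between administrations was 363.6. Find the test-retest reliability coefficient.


r = cov(X,Y) / (SD_X * SD_Y)
r = 363.6 / (19.0 * 19.35)
r = 363.6 / 367.65
r = 0.989

0.989


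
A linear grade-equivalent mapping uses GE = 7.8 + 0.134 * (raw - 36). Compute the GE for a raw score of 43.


raw - median = 43 - 36 = 7
slope * diff = 0.134 * 7 = 0.938
GE = 7.8 + 0.938
GE = 8.738

8.738


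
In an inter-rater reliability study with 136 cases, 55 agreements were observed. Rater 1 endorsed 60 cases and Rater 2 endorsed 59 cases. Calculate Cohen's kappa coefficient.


P_o = 55/136 = 0.404412
P_e = (60*59 + 76*77) / 18496 = 0.507785
kappa = (P_o - P_e) / (1 - P_e)
kappa = (0.404412 - 0.507785) / (1 - 0.507785)
kappa = -0.21

-0.21


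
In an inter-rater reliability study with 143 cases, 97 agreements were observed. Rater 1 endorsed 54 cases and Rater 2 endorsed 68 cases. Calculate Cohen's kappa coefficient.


P_o = 97/143 = 0.678322
P_e = (54*68 + 89*75) / 20449 = 0.505991
kappa = (P_o - P_e) / (1 - P_e)
kappa = (0.678322 - 0.505991) / (1 - 0.505991)
kappa = 0.3488

0.3488


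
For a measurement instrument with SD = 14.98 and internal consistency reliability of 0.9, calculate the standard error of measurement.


SEM = SD * sqrt(1 - rxx)
SEM = 14.98 * sqrt(1 - 0.9)
SEM = 14.98 * sqrt(0.1) = 14.98 * 0.316228
SEM = 4.7371

4.7371


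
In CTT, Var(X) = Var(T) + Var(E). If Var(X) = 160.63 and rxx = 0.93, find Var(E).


var_true = rxx * var_obs = 0.93 * 160.63 = 149.3859
var_error = var_obs - var_true
var_error = 160.63 - 149.3859
var_error = 11.2441

11.2441


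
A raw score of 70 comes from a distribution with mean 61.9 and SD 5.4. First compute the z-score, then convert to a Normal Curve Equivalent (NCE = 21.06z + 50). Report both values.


z = (X - mean) / SD = (70 - 61.9) / 5.4
z = 8.1 / 5.4
z = 1.5
NCE = NCE = 21.06z + 50
Carry z at full precision (z = 8.1 / 5.4) into the conversion:
NCE = 21.06 * (8.1 / 5.4) + 50 = 170.586 / 5.4 + 50
NCE = 31.59 + 50
NCE = 81.59

81.59


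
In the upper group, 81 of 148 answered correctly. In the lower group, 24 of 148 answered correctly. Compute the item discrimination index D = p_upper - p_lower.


p_upper = 81/148 = 0.5473
p_lower = 24/148 = 0.1622
D = 0.5473 - 0.1622 = 0.3851

0.3851


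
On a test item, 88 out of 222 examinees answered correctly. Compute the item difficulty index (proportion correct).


Item difficulty p = number correct / total examinees
p = 88 / 222
p = 0.3964

0.3964


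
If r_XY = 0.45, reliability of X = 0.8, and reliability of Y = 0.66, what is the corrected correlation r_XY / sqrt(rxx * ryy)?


r_corrected = rxy / sqrt(rxx * ryy)
= 0.45 / sqrt(0.8 * 0.66)
= 0.45 / sqrt(0.528)
= 0.45 / 0.726636
r_corrected = 0.6193

0.6193


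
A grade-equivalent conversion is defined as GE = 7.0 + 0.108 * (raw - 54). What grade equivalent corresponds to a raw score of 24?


raw - median = 24 - 54 = -30
slope * diff = 0.108 * -30 = -3.24
GE = 7.0 + -3.24
GE = 3.76

3.76


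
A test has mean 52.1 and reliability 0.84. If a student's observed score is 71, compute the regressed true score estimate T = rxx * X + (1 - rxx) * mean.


T_est = rxx * X + (1 - rxx) * mean
T_est = 0.84 * 71 + 0.16 * 52.1
T_est = 59.64 + 8.336
T_est = 67.976

67.976


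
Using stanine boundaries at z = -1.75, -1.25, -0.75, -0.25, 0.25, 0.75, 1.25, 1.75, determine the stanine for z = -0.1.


Stanine boundaries: [-1.75, -1.25, -0.75, -0.25, 0.25, 0.75, 1.25, 1.75]
z = -0.1
Check each boundary:
  z >= -1.75 -> could be stanine 2
  z >= -1.25 -> could be stanine 3
  z >= -0.75 -> could be stanine 4
  z >= -0.25 -> could be stanine 5
  z < 0.25
  z < 0.75
  z < 1.25
  z < 1.75
Highest qualifying boundary gives stanine = 5

5


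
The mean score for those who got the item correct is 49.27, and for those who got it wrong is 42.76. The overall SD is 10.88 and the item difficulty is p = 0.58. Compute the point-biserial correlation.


q = 1 - p = 0.42
rpb = ((M1 - M0) / SD) * sqrt(p * q)
rpb = ((49.27 - 42.76) / 10.88) * sqrt(0.58 * 0.42)
rpb = 0.2953

0.2953


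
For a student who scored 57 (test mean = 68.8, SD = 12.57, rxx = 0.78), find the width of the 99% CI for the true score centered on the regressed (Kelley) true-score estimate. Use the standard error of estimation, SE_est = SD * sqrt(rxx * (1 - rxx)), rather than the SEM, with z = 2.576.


True score estimate = 0.78*57 + 0.22*68.8 = 59.596
SE_est = SD * sqrt(rxx * (1 - rxx)) = 12.57 * sqrt(0.78 * 0.22) = 12.57 * sqrt(0.1716) = 5.207076
CI = T_est +/- z * SE_est, so width = 2 * z * SE_est = 2 * 2.576 * 5.207076
Width = 26.8269

26.8269


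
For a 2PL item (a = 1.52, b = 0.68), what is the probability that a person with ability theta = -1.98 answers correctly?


a*(theta - b) = 1.52 * (-1.98 - 0.68) = -4.0432
exp(--4.0432) = 57.0085
P = 1 / (1 + 57.0085)
P = 0.0172

0.0172


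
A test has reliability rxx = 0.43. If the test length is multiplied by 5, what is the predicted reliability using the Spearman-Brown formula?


r_new = (n * rxx) / (1 + (n-1) * rxx)
r_new = (5 * 0.43) / (1 + 4 * 0.43)
r_new = 2.15 / 2.72
r_new = 0.7904

0.7904


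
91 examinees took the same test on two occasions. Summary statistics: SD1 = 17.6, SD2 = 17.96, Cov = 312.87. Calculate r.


r = cov(X,Y) / (SD_X * SD_Y)
r = 312.87 / (17.6 * 17.96)
r = 312.87 / 316.096
r = 0.9898

0.9898


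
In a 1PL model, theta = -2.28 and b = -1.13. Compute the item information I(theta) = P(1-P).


P = 1/(1+exp(-(-2.28--1.13))) = 0.2405
I = P*(1-P) = 0.2405 * 0.7595
I = 0.1827

0.1827


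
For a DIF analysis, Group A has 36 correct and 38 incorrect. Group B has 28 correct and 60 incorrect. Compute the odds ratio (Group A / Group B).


Odds_A = 36/38 = 0.9474
Odds_B = 28/60 = 0.4667
OR = Odds_A / Odds_B = 0.9474 / 0.4667
Exactly, OR = (36 * 60) / (38 * 28) = 2160 / 1064
OR = 2.0301

2.0301


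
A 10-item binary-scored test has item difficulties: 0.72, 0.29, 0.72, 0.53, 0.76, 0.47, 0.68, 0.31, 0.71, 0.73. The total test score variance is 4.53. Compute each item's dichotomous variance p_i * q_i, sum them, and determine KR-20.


For each item, compute p_i * q_i:
  Item 1: 0.72 * 0.28 = 0.2016
  Item 2: 0.29 * 0.71 = 0.2059
  Item 3: 0.72 * 0.28 = 0.2016
  Item 4: 0.53 * 0.47 = 0.2491
  Item 5: 0.76 * 0.24 = 0.1824
  Item 6: 0.47 * 0.53 = 0.2491
  Item 7: 0.68 * 0.32 = 0.2176
  Item 8: 0.31 * 0.69 = 0.2139
  Item 9: 0.71 * 0.29 = 0.2059
  Item 10: 0.73 * 0.27 = 0.1971
Sum(p_i * q_i) = 0.2016 + 0.2059 + 0.2016 + 0.2491 + 0.1824 + 0.2491 + 0.2176 + 0.2139 + 0.2059 + 0.1971 = 2.1242
KR-20 = (k/(k-1)) * (1 - Sum(p_i*q_i) / Var_total)
= (10/9) * (1 - 2.1242/4.53)
= 1.1111 * 0.5311
KR-20 = 0.5901

0.5901


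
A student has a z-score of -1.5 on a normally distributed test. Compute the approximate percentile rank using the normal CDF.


CDF(z) = 0.5 * (1 + erf(z/sqrt(2)))
erf(-1.0607) = -0.8664
CDF = 0.0668
Percentile rank = 0.0668 * 100 = 6.68

6.68


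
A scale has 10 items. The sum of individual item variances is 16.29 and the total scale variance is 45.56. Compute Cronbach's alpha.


alpha = (k/(k-1)) * (1 - sum(si^2)/s_total^2)
= (10/9) * (1 - 16.29/45.56)
alpha = 0.7138

0.7138


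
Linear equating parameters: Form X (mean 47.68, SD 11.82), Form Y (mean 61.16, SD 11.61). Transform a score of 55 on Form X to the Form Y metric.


slope = SD_Y / SD_X = 11.61 / 11.82 ~ 0.9822
intercept = mean_Y - slope * mean_X = 61.16 - (11.61 / 11.82) * 47.68 ~ 14.3271
Y = slope * X + intercept. To avoid rounding drift from the rounded slope/intercept, evaluate the equivalent form Y = mean_Y + SD_Y * (X - mean_X) / SD_X at full precision:
Y = 61.16 + 11.61 * (55 - 47.68) / 11.82
Y = 61.16 + 11.61 * 7.32 / 11.82
Y = 61.16 + 84.9852 / 11.82
Y = 61.16 + 7.1899
Y = 68.3499

68.3499


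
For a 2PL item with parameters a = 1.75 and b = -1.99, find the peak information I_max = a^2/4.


For 2PL, max info at theta = b = -1.99
I_max = a^2 / 4 = 1.75^2 / 4
= 3.0625 / 4
I_max = 0.7656

0.7656


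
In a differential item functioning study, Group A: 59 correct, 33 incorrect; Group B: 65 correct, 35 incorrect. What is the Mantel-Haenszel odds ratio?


Odds_A = 59/33 = 1.7879
Odds_B = 65/35 = 1.8571
OR = Odds_A / Odds_B = 1.7879 / 1.8571
Exactly, OR = (59 * 35) / (33 * 65) = 2065 / 2145
OR = 0.9627

0.9627


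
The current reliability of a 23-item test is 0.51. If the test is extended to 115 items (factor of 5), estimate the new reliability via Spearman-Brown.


r_new = (n * rxx) / (1 + (n-1) * rxx)
r_new = (5 * 0.51) / (1 + 4 * 0.51)
r_new = 2.55 / 3.04
r_new = 0.8388

0.8388


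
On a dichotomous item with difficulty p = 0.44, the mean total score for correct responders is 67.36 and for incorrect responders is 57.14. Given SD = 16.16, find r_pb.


q = 1 - p = 0.56
rpb = ((M1 - M0) / SD) * sqrt(p * q)
rpb = ((67.36 - 57.14) / 16.16) * sqrt(0.44 * 0.56)
rpb = 0.3139

0.3139


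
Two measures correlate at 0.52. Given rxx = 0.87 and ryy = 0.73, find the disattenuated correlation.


r_corrected = rxy / sqrt(rxx * ryy)
= 0.52 / sqrt(0.87 * 0.73)
= 0.52 / sqrt(0.6351)
= 0.52 / 0.796932
r_corrected = 0.6525

0.6525


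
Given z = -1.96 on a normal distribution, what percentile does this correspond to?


CDF(z) = 0.5 * (1 + erf(z/sqrt(2)))
erf(-1.3859) = -0.95
CDF = 0.025
Percentile rank = 0.025 * 100 = 2.5

2.5


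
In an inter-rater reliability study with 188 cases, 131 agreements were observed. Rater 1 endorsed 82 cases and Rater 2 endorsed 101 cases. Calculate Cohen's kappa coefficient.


P_o = 131/188 = 0.696809
P_e = (82*101 + 106*87) / 35344 = 0.495247
kappa = (P_o - P_e) / (1 - P_e)
kappa = (0.696809 - 0.495247) / (1 - 0.495247)
kappa = 0.3993

0.3993


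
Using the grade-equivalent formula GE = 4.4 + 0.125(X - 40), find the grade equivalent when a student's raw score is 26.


raw - median = 26 - 40 = -14
slope * diff = 0.125 * -14 = -1.75
GE = 4.4 + -1.75
GE = 2.65

2.65


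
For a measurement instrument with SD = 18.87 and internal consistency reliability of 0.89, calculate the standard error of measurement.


SEM = SD * sqrt(1 - rxx)
SEM = 18.87 * sqrt(1 - 0.89)
SEM = 18.87 * sqrt(0.11) = 18.87 * 0.331662
SEM = 6.2585

6.2585


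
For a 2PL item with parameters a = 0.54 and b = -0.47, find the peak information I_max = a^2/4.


For 2PL, max info at theta = b = -0.47
I_max = a^2 / 4 = 0.54^2 / 4
= 0.2916 / 4
I_max = 0.0729

0.0729


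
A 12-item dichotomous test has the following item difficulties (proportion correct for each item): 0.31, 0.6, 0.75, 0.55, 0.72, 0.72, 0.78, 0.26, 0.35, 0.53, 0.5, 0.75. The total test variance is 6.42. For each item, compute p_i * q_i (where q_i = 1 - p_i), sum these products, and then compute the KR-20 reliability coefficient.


For each item, compute p_i * q_i:
  Item 1: 0.31 * 0.69 = 0.2139
  Item 2: 0.6 * 0.4 = 0.24
  Item 3: 0.75 * 0.25 = 0.1875
  Item 4: 0.55 * 0.45 = 0.2475
  Item 5: 0.72 * 0.28 = 0.2016
  Item 6: 0.72 * 0.28 = 0.2016
  Item 7: 0.78 * 0.22 = 0.1716
  Item 8: 0.26 * 0.74 = 0.1924
  Item 9: 0.35 * 0.65 = 0.2275
  Item 10: 0.53 * 0.47 = 0.2491
  Item 11: 0.5 * 0.5 = 0.25
  Item 12: 0.75 * 0.25 = 0.1875
Sum(p_i * q_i) = 0.2139 + 0.24 + 0.1875 + 0.2475 + 0.2016 + 0.2016 + 0.1716 + 0.1924 + 0.2275 + 0.2491 + 0.25 + 0.1875 = 2.5702
KR-20 = (k/(k-1)) * (1 - Sum(p_i*q_i) / Var_total)
= (12/11) * (1 - 2.5702/6.42)
= 1.0909 * 0.5997
KR-20 = 0.6542

0.6542


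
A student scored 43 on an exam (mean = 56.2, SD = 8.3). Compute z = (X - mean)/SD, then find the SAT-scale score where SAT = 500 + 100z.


z = (X - mean) / SD = (43 - 56.2) / 8.3
z = -13.2 / 8.3
z = -1.5904
SAT-scale = SAT = 500 + 100z
Carry z at full precision (z = -13.2 / 8.3) into the conversion:
SAT-scale = 500 + 100 * (-13.2 / 8.3) = 500 + -1320 / 8.3
SAT-scale = 500 + -159.0361
SAT-scale = 340.9639

340.9639


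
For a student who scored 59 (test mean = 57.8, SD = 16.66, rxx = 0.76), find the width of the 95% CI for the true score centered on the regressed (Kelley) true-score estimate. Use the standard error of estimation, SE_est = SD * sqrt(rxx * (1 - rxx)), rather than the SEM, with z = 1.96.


True score estimate = 0.76*59 + 0.24*57.8 = 58.712
SE_est = SD * sqrt(rxx * (1 - rxx)) = 16.66 * sqrt(0.76 * 0.24) = 16.66 * sqrt(0.1824) = 7.115205
CI = T_est +/- z * SE_est, so width = 2 * z * SE_est = 2 * 1.96 * 7.115205
Width = 27.8916

27.8916


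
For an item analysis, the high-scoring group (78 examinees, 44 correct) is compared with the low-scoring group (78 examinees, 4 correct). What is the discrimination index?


p_upper = 44/78 = 0.5641
p_lower = 4/78 = 0.0513
D = 0.5641 - 0.0513 = 0.5128

0.5128


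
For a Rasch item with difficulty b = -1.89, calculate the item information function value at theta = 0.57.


P = 1/(1+exp(-(0.57--1.89))) = 0.9213
I = P*(1-P) = 0.9213 * 0.0787
I = 0.0725

0.0725


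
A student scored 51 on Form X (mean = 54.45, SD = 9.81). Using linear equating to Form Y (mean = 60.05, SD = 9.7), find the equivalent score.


slope = SD_Y / SD_X = 9.7 / 9.81 ~ 0.9888
intercept = mean_Y - slope * mean_X = 60.05 - (9.7 / 9.81) * 54.45 ~ 6.2106
Y = slope * X + intercept. To avoid rounding drift from the rounded slope/intercept, evaluate the equivalent form Y = mean_Y + SD_Y * (X - mean_X) / SD_X at full precision:
Y = 60.05 + 9.7 * (51 - 54.45) / 9.81
Y = 60.05 - 9.7 * 3.45 / 9.81
Y = 60.05 - 33.465 / 9.81
Y = 60.05 - 3.4113
Y = 56.6387

56.6387


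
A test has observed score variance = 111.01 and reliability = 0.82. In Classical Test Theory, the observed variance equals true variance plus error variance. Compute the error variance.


var_true = rxx * var_obs = 0.82 * 111.01 = 91.0282
var_error = var_obs - var_true
var_error = 111.01 - 91.0282
var_error = 19.9818

19.9818


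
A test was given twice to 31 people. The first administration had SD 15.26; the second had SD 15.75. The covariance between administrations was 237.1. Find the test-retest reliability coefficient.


r = cov(X,Y) / (SD_X * SD_Y)
r = 237.1 / (15.26 * 15.75)
r = 237.1 / 240.345
r = 0.9865

0.9865


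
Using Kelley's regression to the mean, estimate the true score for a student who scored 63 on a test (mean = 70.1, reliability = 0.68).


T_est = rxx * X + (1 - rxx) * mean
T_est = 0.68 * 63 + 0.32 * 70.1
T_est = 42.84 + 22.432
T_est = 65.272

65.272


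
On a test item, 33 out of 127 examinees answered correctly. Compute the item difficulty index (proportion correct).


Item difficulty p = number correct / total examinees
p = 33 / 127
p = 0.2598

0.2598


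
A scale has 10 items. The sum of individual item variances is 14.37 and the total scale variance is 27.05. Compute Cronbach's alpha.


alpha = (k/(k-1)) * (1 - sum(si^2)/s_total^2)
= (10/9) * (1 - 14.37/27.05)
alpha = 0.5208

0.5208


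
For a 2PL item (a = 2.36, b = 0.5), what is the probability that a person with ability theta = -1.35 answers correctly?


a*(theta - b) = 2.36 * (-1.35 - 0.5) = -4.366
exp(--4.366) = 78.7281
P = 1 / (1 + 78.7281)
P = 0.0125

0.0125


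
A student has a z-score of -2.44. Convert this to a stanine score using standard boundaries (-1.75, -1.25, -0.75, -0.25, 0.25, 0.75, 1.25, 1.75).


Stanine boundaries: [-1.75, -1.25, -0.75, -0.25, 0.25, 0.75, 1.25, 1.75]
z = -2.44
Check each boundary:
  z < -1.75
  z < -1.25
  z < -0.75
  z < -0.25
  z < 0.25
  z < 0.75
  z < 1.25
  z < 1.75
Highest qualifying boundary gives stanine = 1

1


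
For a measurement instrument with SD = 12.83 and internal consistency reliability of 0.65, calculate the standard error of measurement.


SEM = SD * sqrt(1 - rxx)
SEM = 12.83 * sqrt(1 - 0.65)
SEM = 12.83 * sqrt(0.35) = 12.83 * 0.591608
SEM = 7.5903

7.5903


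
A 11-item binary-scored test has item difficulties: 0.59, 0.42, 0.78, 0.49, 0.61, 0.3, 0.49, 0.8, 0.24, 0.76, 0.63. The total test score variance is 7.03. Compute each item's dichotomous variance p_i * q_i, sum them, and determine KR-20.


For each item, compute p_i * q_i:
  Item 1: 0.59 * 0.41 = 0.2419
  Item 2: 0.42 * 0.58 = 0.2436
  Item 3: 0.78 * 0.22 = 0.1716
  Item 4: 0.49 * 0.51 = 0.2499
  Item 5: 0.61 * 0.39 = 0.2379
  Item 6: 0.3 * 0.7 = 0.21
  Item 7: 0.49 * 0.51 = 0.2499
  Item 8: 0.8 * 0.2 = 0.16
  Item 9: 0.24 * 0.76 = 0.1824
  Item 10: 0.76 * 0.24 = 0.1824
  Item 11: 0.63 * 0.37 = 0.2331
Sum(p_i * q_i) = 0.2419 + 0.2436 + 0.1716 + 0.2499 + 0.2379 + 0.21 + 0.2499 + 0.16 + 0.1824 + 0.1824 + 0.2331 = 2.3627
KR-20 = (k/(k-1)) * (1 - Sum(p_i*q_i) / Var_total)
= (11/10) * (1 - 2.3627/7.03)
= 1.1 * 0.6639
KR-20 = 0.7303

0.7303


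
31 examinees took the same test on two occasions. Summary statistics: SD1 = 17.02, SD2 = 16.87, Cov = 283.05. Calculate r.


r = cov(X,Y) / (SD_X * SD_Y)
r = 283.05 / (17.02 * 16.87)
r = 283.05 / 287.1274
r = 0.9858

0.9858


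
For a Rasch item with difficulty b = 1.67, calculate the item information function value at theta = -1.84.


P = 1/(1+exp(-(-1.84-1.67))) = 0.029
I = P*(1-P) = 0.029 * 0.971
I = 0.0282

0.0282


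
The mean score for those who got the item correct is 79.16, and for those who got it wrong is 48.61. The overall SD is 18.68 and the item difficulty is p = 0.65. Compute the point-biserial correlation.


q = 1 - p = 0.35
rpb = ((M1 - M0) / SD) * sqrt(p * q)
rpb = ((79.16 - 48.61) / 18.68) * sqrt(0.65 * 0.35)
rpb = 0.7801

0.7801


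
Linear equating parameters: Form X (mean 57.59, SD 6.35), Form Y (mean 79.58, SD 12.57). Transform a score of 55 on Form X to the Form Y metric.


slope = SD_Y / SD_X = 12.57 / 6.35 ~ 1.9795
intercept = mean_Y - slope * mean_X = 79.58 - (12.57 / 6.35) * 57.59 ~ -34.421
Y = slope * X + intercept. To avoid rounding drift from the rounded slope/intercept, evaluate the equivalent form Y = mean_Y + SD_Y * (X - mean_X) / SD_X at full precision:
Y = 79.58 + 12.57 * (55 - 57.59) / 6.35
Y = 79.58 - 12.57 * 2.59 / 6.35
Y = 79.58 - 32.5563 / 6.35
Y = 79.58 - 5.127
Y = 74.453

74.453


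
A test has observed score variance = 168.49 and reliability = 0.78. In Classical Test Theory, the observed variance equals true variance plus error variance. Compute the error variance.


var_true = rxx * var_obs = 0.78 * 168.49 = 131.4222
var_error = var_obs - var_true
var_error = 168.49 - 131.4222
var_error = 37.0678

37.0678


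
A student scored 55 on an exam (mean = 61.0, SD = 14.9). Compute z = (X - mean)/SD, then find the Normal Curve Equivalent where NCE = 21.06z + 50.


z = (X - mean) / SD = (55 - 61.0) / 14.9
z = -6.0 / 14.9
z = -0.4027
NCE = NCE = 21.06z + 50
Carry z at full precision (z = -6.0 / 14.9) into the conversion:
NCE = 21.06 * (-6.0 / 14.9) + 50 = -126.36 / 14.9 + 50
NCE = -8.4805 + 50
NCE = 41.5195

41.5195


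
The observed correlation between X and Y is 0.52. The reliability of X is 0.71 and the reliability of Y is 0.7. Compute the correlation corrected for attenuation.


r_corrected = rxy / sqrt(rxx * ryy)
= 0.52 / sqrt(0.71 * 0.7)
= 0.52 / sqrt(0.497)
= 0.52 / 0.704982
r_corrected = 0.7376

0.7376


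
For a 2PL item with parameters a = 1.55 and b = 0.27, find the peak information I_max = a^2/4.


For 2PL, max info at theta = b = 0.27
I_max = a^2 / 4 = 1.55^2 / 4
= 2.4025 / 4
I_max = 0.6006

0.6006


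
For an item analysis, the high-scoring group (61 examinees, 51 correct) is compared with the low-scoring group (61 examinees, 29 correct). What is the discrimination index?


p_upper = 51/61 = 0.8361
p_lower = 29/61 = 0.4754
D = 0.8361 - 0.4754 = 0.3607

0.3607


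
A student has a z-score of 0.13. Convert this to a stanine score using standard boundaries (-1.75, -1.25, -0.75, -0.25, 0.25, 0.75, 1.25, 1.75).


Stanine boundaries: [-1.75, -1.25, -0.75, -0.25, 0.25, 0.75, 1.25, 1.75]
z = 0.13
Check each boundary:
  z >= -1.75 -> could be stanine 2
  z >= -1.25 -> could be stanine 3
  z >= -0.75 -> could be stanine 4
  z >= -0.25 -> could be stanine 5
  z < 0.25
  z < 0.75
  z < 1.25
  z < 1.75
Highest qualifying boundary gives stanine = 5

5


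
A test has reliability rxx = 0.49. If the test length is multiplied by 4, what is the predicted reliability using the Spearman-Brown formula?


r_new = (n * rxx) / (1 + (n-1) * rxx)
r_new = (4 * 0.49) / (1 + 3 * 0.49)
r_new = 1.96 / 2.47
r_new = 0.7935

0.7935


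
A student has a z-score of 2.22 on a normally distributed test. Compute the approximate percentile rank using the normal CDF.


CDF(z) = 0.5 * (1 + erf(z/sqrt(2)))
erf(1.5698) = 0.9736
CDF = 0.9868
Percentile rank = 0.9868 * 100 = 98.68

98.68


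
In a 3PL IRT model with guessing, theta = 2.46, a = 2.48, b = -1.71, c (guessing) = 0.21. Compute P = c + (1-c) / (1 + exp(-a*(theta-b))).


logit = 2.48*(2.46 - -1.71) = 10.3416
P* = 1/(1 + exp(-10.3416)) = 1.0
P = 0.21 + (1 - 0.21) * 1.0
P = 1.0

1.0


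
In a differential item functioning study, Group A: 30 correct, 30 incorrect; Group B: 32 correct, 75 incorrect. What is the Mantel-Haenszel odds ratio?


Odds_A = 30/30 = 1.0
Odds_B = 32/75 = 0.4267
OR = Odds_A / Odds_B = 1.0 / 0.4267
Exactly, OR = (30 * 75) / (30 * 32) = 2250 / 960
OR = 2.3438

2.3438


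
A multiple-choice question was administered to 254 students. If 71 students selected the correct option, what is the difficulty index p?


Item difficulty p = number correct / total examinees
p = 71 / 254
p = 0.2795

0.2795


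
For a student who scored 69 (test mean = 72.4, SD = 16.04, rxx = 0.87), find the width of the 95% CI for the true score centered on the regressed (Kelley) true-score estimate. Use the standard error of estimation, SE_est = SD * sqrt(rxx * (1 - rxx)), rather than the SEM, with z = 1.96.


True score estimate = 0.87*69 + 0.13*72.4 = 69.442
SE_est = SD * sqrt(rxx * (1 - rxx)) = 16.04 * sqrt(0.87 * 0.13) = 16.04 * sqrt(0.1131) = 5.394307
CI = T_est +/- z * SE_est, so width = 2 * z * SE_est = 2 * 1.96 * 5.394307
Width = 21.1457

21.1457


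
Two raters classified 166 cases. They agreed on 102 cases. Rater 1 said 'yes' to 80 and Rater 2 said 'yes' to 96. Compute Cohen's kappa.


P_o = 102/166 = 0.614458
P_e = (80*96 + 86*70) / 27556 = 0.497169
kappa = (P_o - P_e) / (1 - P_e)
kappa = (0.614458 - 0.497169) / (1 - 0.497169)
kappa = 0.2333

0.2333


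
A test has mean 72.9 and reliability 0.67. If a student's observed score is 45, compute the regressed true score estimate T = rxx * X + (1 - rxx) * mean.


T_est = rxx * X + (1 - rxx) * mean
T_est = 0.67 * 45 + 0.33 * 72.9
T_est = 30.15 + 24.057
T_est = 54.207

54.207


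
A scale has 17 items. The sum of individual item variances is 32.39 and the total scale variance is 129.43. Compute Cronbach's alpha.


alpha = (k/(k-1)) * (1 - sum(si^2)/s_total^2)
= (17/16) * (1 - 32.39/129.43)
alpha = 0.7966

0.7966


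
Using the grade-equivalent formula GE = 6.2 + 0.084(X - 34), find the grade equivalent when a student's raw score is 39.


raw - median = 39 - 34 = 5
slope * diff = 0.084 * 5 = 0.42
GE = 6.2 + 0.42
GE = 6.62

6.62


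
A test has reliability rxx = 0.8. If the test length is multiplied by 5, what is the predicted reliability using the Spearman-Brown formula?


r_new = (n * rxx) / (1 + (n-1) * rxx)
r_new = (5 * 0.8) / (1 + 4 * 0.8)
r_new = 4.0 / 4.2
r_new = 0.9524

0.9524


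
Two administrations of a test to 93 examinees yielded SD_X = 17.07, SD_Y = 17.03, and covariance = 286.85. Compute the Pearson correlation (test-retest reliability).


r = cov(X,Y) / (SD_X * SD_Y)
r = 286.85 / (17.07 * 17.03)
r = 286.85 / 290.7021
r = 0.9867

0.9867


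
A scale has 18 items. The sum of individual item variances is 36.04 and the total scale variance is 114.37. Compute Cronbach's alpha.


alpha = (k/(k-1)) * (1 - sum(si^2)/s_total^2)
= (18/17) * (1 - 36.04/114.37)
alpha = 0.7252

0.7252


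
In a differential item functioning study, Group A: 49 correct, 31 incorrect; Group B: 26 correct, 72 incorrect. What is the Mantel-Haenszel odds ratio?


Odds_A = 49/31 = 1.5806
Odds_B = 26/72 = 0.3611
OR = Odds_A / Odds_B = 1.5806 / 0.3611
Exactly, OR = (49 * 72) / (31 * 26) = 3528 / 806
OR = 4.3772

4.3772


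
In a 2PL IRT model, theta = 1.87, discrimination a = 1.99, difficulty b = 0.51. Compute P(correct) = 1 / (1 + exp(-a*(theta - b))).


a*(theta - b) = 1.99 * (1.87 - 0.51) = 2.7064
exp(-2.7064) = 0.0668
P = 1 / (1 + 0.0668)
P = 0.9374

0.9374


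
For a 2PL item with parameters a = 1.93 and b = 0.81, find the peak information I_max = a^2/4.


For 2PL, max info at theta = b = 0.81
I_max = a^2 / 4 = 1.93^2 / 4
= 3.7249 / 4
I_max = 0.9312

0.9312


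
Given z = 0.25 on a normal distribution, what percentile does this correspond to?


CDF(z) = 0.5 * (1 + erf(z/sqrt(2)))
erf(0.1768) = 0.1974
CDF = 0.5987
Percentile rank = 0.5987 * 100 = 59.87

59.87


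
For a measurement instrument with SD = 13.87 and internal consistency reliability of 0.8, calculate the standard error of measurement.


SEM = SD * sqrt(1 - rxx)
SEM = 13.87 * sqrt(1 - 0.8)
SEM = 13.87 * sqrt(0.2) = 13.87 * 0.447214
SEM = 6.2029

6.2029


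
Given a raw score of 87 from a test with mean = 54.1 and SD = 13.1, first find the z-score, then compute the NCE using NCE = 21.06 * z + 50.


z = (X - mean) / SD = (87 - 54.1) / 13.1
z = 32.9 / 13.1
z = 2.5115
NCE = NCE = 21.06z + 50
Carry z at full precision (z = 32.9 / 13.1) into the conversion:
NCE = 21.06 * (32.9 / 13.1) + 50 = 692.874 / 13.1 + 50
NCE = 52.8911 + 50
NCE = 102.8911

102.8911


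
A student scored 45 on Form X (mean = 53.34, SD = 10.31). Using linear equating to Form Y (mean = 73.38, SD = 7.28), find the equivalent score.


slope = SD_Y / SD_X = 7.28 / 10.31 ~ 0.7061
intercept = mean_Y - slope * mean_X = 73.38 - (7.28 / 10.31) * 53.34 ~ 35.7161
Y = slope * X + intercept. To avoid rounding drift from the rounded slope/intercept, evaluate the equivalent form Y = mean_Y + SD_Y * (X - mean_X) / SD_X at full precision:
Y = 73.38 + 7.28 * (45 - 53.34) / 10.31
Y = 73.38 - 7.28 * 8.34 / 10.31
Y = 73.38 - 60.7152 / 10.31
Y = 73.38 - 5.889
Y = 67.491

67.491


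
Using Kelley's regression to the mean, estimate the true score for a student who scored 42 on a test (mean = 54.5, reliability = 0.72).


T_est = rxx * X + (1 - rxx) * mean
T_est = 0.72 * 42 + 0.28 * 54.5
T_est = 30.24 + 15.26
T_est = 45.5

45.5


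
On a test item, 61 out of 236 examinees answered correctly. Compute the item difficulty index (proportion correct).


Item difficulty p = number correct / total examinees
p = 61 / 236
p = 0.2585

0.2585
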